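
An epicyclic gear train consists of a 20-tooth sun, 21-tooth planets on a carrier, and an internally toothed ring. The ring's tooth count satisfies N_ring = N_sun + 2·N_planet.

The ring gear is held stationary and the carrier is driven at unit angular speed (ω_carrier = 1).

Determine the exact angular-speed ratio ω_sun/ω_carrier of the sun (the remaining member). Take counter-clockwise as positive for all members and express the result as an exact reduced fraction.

41/10

N_ring = 20 + 2·21 = 62
20(ω_s−ω_c) = −62(ω_r−ω_c),  ω_r=0, ω_c=1
ω_s = 1 − (62/20)(0−1) = 41/10
ω_s/ω_c = 41/10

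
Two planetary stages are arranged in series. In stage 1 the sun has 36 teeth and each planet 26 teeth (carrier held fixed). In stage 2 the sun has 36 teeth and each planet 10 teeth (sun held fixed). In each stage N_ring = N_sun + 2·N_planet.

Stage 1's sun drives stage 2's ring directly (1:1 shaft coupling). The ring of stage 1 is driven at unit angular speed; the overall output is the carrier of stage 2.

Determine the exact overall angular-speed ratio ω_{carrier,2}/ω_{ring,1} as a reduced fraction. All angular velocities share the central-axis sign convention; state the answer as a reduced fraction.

-308/207

Stage 1: N_ring = 36 + 2·26 = 88
Stage 1: 36(ω_s−ω_c) = −88(ω_r−ω_c),  ω_c=0, ω_r=1
Stage 1: ω_s = 0 − (88/36)(1−0) = -22/9
  ⇒ ω_s¹/ω_r¹ = -22/9
Stage 2: N_ring = 36 + 2·10 = 56
Stage 2: 36(ω_s−ω_c) = −56(ω_r−ω_c),  ω_s=0, ω_r=1
Stage 2: 36(0−ω_c) = −56(1−ω_c)  ⇒  92ω_c = 56  ⇒  ω_c = 14/23
  ⇒ ω_c²/ω_r² = 14/23
Coupling ω_r² = ω_s¹ ⇒ overall = -22/9 × 14/23 = -308/207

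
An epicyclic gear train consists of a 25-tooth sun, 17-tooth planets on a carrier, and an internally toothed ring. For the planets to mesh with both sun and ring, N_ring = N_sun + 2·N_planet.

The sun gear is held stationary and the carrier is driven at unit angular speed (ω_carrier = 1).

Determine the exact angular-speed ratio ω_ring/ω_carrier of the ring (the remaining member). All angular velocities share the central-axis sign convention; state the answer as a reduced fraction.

N_ring = 25 + 2·17 = 59
25(ω_s−ω_c) = −59(ω_r−ω_c),  ω_s=0, ω_c=1
ω_r = 1 − (25/59)(0−1) = 84/59
ω_r/ω_c = 84/59

84/59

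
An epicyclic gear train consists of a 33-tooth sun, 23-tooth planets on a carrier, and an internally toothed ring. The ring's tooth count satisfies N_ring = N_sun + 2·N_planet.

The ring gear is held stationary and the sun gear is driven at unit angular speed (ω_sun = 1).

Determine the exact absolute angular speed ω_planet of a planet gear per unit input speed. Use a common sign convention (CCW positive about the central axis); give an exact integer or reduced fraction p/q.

N_ring = 33 + 2·23 = 79
33(ω_s−ω_c) = −79(ω_r−ω_c),  ω_r=0, ω_s=1
33(1−ω_c) = −79(0−ω_c)  ⇒  112ω_c = 33  ⇒  ω_c = 33/112
sun–planet: 33·(1−33/112) = −23·(ω_p−ω_c)  ⇒  ω_p−ω_c = −(33/23)·(79/112) = -2607/2576
ω_p = 33/112 − 2607/2576 = -33/46

-33/46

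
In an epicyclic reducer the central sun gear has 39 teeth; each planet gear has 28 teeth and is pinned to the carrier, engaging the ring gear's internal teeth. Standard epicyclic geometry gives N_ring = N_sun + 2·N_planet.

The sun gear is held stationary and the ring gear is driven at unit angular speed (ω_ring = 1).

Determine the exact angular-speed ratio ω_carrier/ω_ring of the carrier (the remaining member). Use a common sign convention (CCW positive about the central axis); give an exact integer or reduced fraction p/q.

N_ring = 39 + 2·28 = 95
39(ω_s−ω_c) = −95(ω_r−ω_c),  ω_s=0, ω_r=1
39(0−ω_c) = −95(1−ω_c)  ⇒  134ω_c = 95  ⇒  ω_c = 95/134
ω_c/ω_r = 95/134

95/134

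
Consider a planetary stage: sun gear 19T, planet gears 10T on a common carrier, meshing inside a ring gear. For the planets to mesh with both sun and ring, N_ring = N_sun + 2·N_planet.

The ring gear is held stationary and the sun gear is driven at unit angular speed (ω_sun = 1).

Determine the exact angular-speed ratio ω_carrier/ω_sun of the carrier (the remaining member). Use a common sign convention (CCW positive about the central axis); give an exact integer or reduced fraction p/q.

N_ring = 19 + 2·10 = 39
19(ω_s−ω_c) = −39(ω_r−ω_c),  ω_r=0, ω_s=1
19(1−ω_c) = −39(0−ω_c)  ⇒  58ω_c = 19  ⇒  ω_c = 19/58
ω_c/ω_s = 19/58

19/58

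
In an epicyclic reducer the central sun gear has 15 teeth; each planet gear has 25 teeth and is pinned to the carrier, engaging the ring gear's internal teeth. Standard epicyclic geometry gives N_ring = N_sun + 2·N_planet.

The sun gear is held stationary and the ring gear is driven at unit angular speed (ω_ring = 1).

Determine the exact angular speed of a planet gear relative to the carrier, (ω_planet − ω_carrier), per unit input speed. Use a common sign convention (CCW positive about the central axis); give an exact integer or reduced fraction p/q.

39/80

N_ring = 15 + 2·25 = 65
15(ω_s−ω_c) = −65(ω_r−ω_c),  ω_s=0, ω_r=1
15(0−ω_c) = −65(1−ω_c)  ⇒  80ω_c = 65  ⇒  ω_c = 13/16
sun–planet: 15·(0−13/16) = −25·(ω_p−ω_c)  ⇒  ω_p−ω_c = −(15/25)·(-13/16) = 39/80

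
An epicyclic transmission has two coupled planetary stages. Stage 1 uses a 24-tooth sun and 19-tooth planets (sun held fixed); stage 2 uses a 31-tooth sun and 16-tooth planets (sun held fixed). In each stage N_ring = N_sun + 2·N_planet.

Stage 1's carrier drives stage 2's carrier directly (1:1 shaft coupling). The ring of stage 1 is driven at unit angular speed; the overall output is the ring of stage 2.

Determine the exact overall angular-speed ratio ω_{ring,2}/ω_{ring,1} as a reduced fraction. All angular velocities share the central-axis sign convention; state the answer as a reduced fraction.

2914/2709

Stage 1: N_ring = 24 + 2·19 = 62
Stage 1: 24(ω_s−ω_c) = −62(ω_r−ω_c),  ω_s=0, ω_r=1
Stage 1: 24(0−ω_c) = −62(1−ω_c)  ⇒  86ω_c = 62  ⇒  ω_c = 31/43
  ⇒ ω_c¹/ω_r¹ = 31/43
Stage 2: N_ring = 31 + 2·16 = 63
Stage 2: 31(ω_s−ω_c) = −63(ω_r−ω_c),  ω_s=0, ω_c=1
Stage 2: ω_r = 1 − (31/63)(0−1) = 94/63
  ⇒ ω_r²/ω_c² = 94/63
Coupling ω_c² = ω_c¹ ⇒ overall = 31/43 × 94/63 = 2914/2709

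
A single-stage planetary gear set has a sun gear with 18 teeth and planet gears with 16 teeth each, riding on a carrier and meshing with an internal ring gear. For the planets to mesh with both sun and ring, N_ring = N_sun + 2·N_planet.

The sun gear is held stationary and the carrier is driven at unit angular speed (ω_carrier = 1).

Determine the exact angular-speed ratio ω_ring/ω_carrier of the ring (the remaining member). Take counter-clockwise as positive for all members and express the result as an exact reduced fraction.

N_ring = 18 + 2·16 = 50
18(ω_s−ω_c) = −50(ω_r−ω_c),  ω_s=0, ω_c=1
ω_r = 1 − (18/50)(0−1) = 34/25
ω_r/ω_c = 34/25

34/25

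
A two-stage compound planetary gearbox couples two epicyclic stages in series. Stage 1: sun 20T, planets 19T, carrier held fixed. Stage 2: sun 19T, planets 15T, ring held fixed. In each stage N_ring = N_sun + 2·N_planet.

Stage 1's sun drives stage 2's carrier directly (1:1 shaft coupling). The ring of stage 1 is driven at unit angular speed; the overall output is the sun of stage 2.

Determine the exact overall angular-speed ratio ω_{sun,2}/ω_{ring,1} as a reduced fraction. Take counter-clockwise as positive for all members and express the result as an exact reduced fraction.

Stage 1: N_ring = 20 + 2·19 = 58
Stage 1: 20(ω_s−ω_c) = −58(ω_r−ω_c),  ω_c=0, ω_r=1
Stage 1: ω_s = 0 − (58/20)(1−0) = -29/10
  ⇒ ω_s¹/ω_r¹ = -29/10
Stage 2: N_ring = 19 + 2·15 = 49
Stage 2: 19(ω_s−ω_c) = −49(ω_r−ω_c),  ω_r=0, ω_c=1
Stage 2: ω_s = 1 − (49/19)(0−1) = 68/19
  ⇒ ω_s²/ω_c² = 68/19
Coupling ω_c² = ω_s¹ ⇒ overall = -29/10 × 68/19 = -986/95

-986/95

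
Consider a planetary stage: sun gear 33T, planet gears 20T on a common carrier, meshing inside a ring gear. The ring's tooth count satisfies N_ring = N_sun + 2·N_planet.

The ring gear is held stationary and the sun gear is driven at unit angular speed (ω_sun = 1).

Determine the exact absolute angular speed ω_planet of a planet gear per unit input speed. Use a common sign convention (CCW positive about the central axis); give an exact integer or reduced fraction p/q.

-33/40

N_ring = 33 + 2·20 = 73
33(ω_s−ω_c) = −73(ω_r−ω_c),  ω_r=0, ω_s=1
33(1−ω_c) = −73(0−ω_c)  ⇒  106ω_c = 33  ⇒  ω_c = 33/106
sun–planet: 33·(1−33/106) = −20·(ω_p−ω_c)  ⇒  ω_p−ω_c = −(33/20)·(73/106) = -2409/2120
ω_p = 33/106 − 2409/2120 = -33/40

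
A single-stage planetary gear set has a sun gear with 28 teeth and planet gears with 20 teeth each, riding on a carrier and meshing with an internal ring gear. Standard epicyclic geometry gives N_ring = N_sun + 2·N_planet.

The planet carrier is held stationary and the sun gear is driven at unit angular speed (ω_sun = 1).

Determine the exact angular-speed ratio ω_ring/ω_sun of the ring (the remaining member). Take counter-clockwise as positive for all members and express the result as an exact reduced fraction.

N_ring = 28 + 2·20 = 68
28(ω_s−ω_c) = −68(ω_r−ω_c),  ω_c=0, ω_s=1
ω_r = 0 − (28/68)(1−0) = -7/17
ω_r/ω_s = -7/17

-7/17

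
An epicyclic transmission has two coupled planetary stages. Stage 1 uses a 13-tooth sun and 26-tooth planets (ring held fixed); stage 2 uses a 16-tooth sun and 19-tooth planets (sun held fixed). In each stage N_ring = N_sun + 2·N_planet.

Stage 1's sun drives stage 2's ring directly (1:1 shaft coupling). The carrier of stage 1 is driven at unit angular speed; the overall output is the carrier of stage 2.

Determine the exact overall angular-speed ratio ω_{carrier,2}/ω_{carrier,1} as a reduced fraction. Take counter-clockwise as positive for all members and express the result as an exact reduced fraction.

Stage 1: N_ring = 13 + 2·26 = 65
Stage 1: 13(ω_s−ω_c) = −65(ω_r−ω_c),  ω_r=0, ω_c=1
Stage 1: ω_s = 1 − (65/13)(0−1) = 6
  ⇒ ω_s¹/ω_c¹ = 6
Stage 2: N_ring = 16 + 2·19 = 54
Stage 2: 16(ω_s−ω_c) = −54(ω_r−ω_c),  ω_s=0, ω_r=1
Stage 2: 16(0−ω_c) = −54(1−ω_c)  ⇒  70ω_c = 54  ⇒  ω_c = 27/35
  ⇒ ω_c²/ω_r² = 27/35
Coupling ω_r² = ω_s¹ ⇒ overall = 6 × 27/35 = 162/35

162/35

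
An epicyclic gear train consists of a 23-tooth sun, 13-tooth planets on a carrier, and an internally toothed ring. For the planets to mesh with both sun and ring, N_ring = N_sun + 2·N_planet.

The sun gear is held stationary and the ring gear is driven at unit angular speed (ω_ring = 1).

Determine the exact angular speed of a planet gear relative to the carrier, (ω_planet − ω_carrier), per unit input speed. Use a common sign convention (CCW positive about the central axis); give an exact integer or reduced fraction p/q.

1127/936

N_ring = 23 + 2·13 = 49
23(ω_s−ω_c) = −49(ω_r−ω_c),  ω_s=0, ω_r=1
23(0−ω_c) = −49(1−ω_c)  ⇒  72ω_c = 49  ⇒  ω_c = 49/72
sun–planet: 23·(0−49/72) = −13·(ω_p−ω_c)  ⇒  ω_p−ω_c = −(23/13)·(-49/72) = 1127/936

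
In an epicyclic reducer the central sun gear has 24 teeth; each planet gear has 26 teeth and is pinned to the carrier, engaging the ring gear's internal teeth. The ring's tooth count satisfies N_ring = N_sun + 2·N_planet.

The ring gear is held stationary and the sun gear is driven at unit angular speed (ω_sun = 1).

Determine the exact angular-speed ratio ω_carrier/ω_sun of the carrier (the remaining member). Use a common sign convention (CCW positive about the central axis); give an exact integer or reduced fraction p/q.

N_ring = 24 + 2·26 = 76
24(ω_s−ω_c) = −76(ω_r−ω_c),  ω_r=0, ω_s=1
24(1−ω_c) = −76(0−ω_c)  ⇒  100ω_c = 24  ⇒  ω_c = 6/25
ω_c/ω_s = 6/25

6/25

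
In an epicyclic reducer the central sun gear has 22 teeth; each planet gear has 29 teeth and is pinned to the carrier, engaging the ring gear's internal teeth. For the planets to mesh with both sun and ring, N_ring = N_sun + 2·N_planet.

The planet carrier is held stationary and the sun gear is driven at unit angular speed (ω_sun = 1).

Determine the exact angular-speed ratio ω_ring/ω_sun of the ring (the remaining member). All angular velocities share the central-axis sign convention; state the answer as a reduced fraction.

-11/40

N_ring = 22 + 2·29 = 80
22(ω_s−ω_c) = −80(ω_r−ω_c),  ω_c=0, ω_s=1
ω_r = 0 − (22/80)(1−0) = -11/40
ω_r/ω_s = -11/40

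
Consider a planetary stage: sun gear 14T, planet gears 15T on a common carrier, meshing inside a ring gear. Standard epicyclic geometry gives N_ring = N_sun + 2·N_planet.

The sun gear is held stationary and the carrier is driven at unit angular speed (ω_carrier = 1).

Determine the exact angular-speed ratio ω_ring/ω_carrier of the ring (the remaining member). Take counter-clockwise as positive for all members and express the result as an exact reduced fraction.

29/22

N_ring = 14 + 2·15 = 44
14(ω_s−ω_c) = −44(ω_r−ω_c),  ω_s=0, ω_c=1
ω_r = 1 − (14/44)(0−1) = 29/22
ω_r/ω_c = 29/22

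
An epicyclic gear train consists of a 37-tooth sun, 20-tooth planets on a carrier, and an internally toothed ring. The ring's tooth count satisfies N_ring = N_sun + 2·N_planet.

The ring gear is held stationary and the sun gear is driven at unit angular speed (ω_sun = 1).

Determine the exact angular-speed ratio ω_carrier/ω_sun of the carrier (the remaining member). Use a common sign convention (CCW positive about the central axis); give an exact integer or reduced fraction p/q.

37/114

N_ring = 37 + 2·20 = 77
37(ω_s−ω_c) = −77(ω_r−ω_c),  ω_r=0, ω_s=1
37(1−ω_c) = −77(0−ω_c)  ⇒  114ω_c = 37  ⇒  ω_c = 37/114
ω_c/ω_s = 37/114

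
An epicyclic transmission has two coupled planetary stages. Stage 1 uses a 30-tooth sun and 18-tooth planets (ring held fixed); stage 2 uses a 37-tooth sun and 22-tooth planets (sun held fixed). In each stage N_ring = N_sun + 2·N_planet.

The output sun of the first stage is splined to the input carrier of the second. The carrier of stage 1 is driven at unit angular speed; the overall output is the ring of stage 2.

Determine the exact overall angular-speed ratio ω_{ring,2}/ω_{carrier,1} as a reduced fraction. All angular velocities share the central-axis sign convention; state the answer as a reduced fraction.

Stage 1: N_ring = 30 + 2·18 = 66
Stage 1: 30(ω_s−ω_c) = −66(ω_r−ω_c),  ω_r=0, ω_c=1
Stage 1: ω_s = 1 − (66/30)(0−1) = 16/5
  ⇒ ω_s¹/ω_c¹ = 16/5
Stage 2: N_ring = 37 + 2·22 = 81
Stage 2: 37(ω_s−ω_c) = −81(ω_r−ω_c),  ω_s=0, ω_c=1
Stage 2: ω_r = 1 − (37/81)(0−1) = 118/81
  ⇒ ω_r²/ω_c² = 118/81
Coupling ω_c² = ω_s¹ ⇒ overall = 16/5 × 118/81 = 1888/405

1888/405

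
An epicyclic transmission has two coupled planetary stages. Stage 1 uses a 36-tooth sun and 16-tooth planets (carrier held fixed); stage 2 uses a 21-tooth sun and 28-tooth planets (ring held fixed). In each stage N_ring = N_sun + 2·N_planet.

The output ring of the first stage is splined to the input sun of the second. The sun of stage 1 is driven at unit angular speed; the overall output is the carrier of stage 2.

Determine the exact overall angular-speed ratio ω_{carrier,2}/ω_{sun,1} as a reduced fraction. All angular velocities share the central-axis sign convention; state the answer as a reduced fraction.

Stage 1: N_ring = 36 + 2·16 = 68
Stage 1: 36(ω_s−ω_c) = −68(ω_r−ω_c),  ω_c=0, ω_s=1
Stage 1: ω_r = 0 − (36/68)(1−0) = -9/17
  ⇒ ω_r¹/ω_s¹ = -9/17
Stage 2: N_ring = 21 + 2·28 = 77
Stage 2: 21(ω_s−ω_c) = −77(ω_r−ω_c),  ω_r=0, ω_s=1
Stage 2: 21(1−ω_c) = −77(0−ω_c)  ⇒  98ω_c = 21  ⇒  ω_c = 3/14
  ⇒ ω_c²/ω_s² = 3/14
Coupling ω_s² = ω_r¹ ⇒ overall = -9/17 × 3/14 = -27/238

-27/238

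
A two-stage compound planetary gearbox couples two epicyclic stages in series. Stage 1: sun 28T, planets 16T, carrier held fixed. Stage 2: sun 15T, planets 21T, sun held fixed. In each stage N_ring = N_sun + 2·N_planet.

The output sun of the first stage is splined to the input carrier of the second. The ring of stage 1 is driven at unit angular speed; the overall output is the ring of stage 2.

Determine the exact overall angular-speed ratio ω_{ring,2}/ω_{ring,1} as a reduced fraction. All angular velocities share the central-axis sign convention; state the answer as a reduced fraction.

Stage 1: N_ring = 28 + 2·16 = 60
Stage 1: 28(ω_s−ω_c) = −60(ω_r−ω_c),  ω_c=0, ω_r=1
Stage 1: ω_s = 0 − (60/28)(1−0) = -15/7
  ⇒ ω_s¹/ω_r¹ = -15/7
Stage 2: N_ring = 15 + 2·21 = 57
Stage 2: 15(ω_s−ω_c) = −57(ω_r−ω_c),  ω_s=0, ω_c=1
Stage 2: ω_r = 1 − (15/57)(0−1) = 24/19
  ⇒ ω_r²/ω_c² = 24/19
Coupling ω_c² = ω_s¹ ⇒ overall = -15/7 × 24/19 = -360/133

-360/133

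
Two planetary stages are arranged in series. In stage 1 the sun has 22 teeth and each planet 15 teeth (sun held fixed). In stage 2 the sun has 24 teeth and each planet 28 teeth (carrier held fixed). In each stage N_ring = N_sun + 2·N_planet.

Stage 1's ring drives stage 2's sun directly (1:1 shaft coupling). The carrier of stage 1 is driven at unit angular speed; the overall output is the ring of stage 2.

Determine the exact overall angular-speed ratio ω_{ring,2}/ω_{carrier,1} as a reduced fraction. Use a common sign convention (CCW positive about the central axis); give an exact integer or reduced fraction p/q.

-111/260

Stage 1: N_ring = 22 + 2·15 = 52
Stage 1: 22(ω_s−ω_c) = −52(ω_r−ω_c),  ω_s=0, ω_c=1
Stage 1: ω_r = 1 − (22/52)(0−1) = 37/26
  ⇒ ω_r¹/ω_c¹ = 37/26
Stage 2: N_ring = 24 + 2·28 = 80
Stage 2: 24(ω_s−ω_c) = −80(ω_r−ω_c),  ω_c=0, ω_s=1
Stage 2: ω_r = 0 − (24/80)(1−0) = -3/10
  ⇒ ω_r²/ω_s² = -3/10
Coupling ω_s² = ω_r¹ ⇒ overall = 37/26 × -3/10 = -111/260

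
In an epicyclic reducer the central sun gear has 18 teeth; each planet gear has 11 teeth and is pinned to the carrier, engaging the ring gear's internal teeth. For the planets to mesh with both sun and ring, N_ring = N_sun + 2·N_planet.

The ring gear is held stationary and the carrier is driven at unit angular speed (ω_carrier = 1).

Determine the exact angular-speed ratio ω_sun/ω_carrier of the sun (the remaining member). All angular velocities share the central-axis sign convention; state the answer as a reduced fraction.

N_ring = 18 + 2·11 = 40
18(ω_s−ω_c) = −40(ω_r−ω_c),  ω_r=0, ω_c=1
ω_s = 1 − (40/18)(0−1) = 29/9
ω_s/ω_c = 29/9

29/9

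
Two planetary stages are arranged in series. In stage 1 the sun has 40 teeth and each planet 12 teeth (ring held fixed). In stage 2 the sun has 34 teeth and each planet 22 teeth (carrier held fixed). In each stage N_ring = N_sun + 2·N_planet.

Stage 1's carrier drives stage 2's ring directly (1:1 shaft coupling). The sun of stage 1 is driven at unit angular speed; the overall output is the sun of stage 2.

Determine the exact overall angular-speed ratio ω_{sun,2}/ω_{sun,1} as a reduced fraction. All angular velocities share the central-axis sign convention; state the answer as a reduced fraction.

Stage 1: N_ring = 40 + 2·12 = 64
Stage 1: 40(ω_s−ω_c) = −64(ω_r−ω_c),  ω_r=0, ω_s=1
Stage 1: 40(1−ω_c) = −64(0−ω_c)  ⇒  104ω_c = 40  ⇒  ω_c = 5/13
  ⇒ ω_c¹/ω_s¹ = 5/13
Stage 2: N_ring = 34 + 2·22 = 78
Stage 2: 34(ω_s−ω_c) = −78(ω_r−ω_c),  ω_c=0, ω_r=1
Stage 2: ω_s = 0 − (78/34)(1−0) = -39/17
  ⇒ ω_s²/ω_r² = -39/17
Coupling ω_r² = ω_c¹ ⇒ overall = 5/13 × -39/17 = -15/17

-15/17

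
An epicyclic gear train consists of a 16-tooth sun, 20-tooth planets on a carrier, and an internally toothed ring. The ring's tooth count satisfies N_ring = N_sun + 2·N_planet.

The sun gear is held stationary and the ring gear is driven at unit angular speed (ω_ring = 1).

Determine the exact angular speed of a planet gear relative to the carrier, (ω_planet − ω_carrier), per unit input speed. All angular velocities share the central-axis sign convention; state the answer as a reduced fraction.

28/45

N_ring = 16 + 2·20 = 56
16(ω_s−ω_c) = −56(ω_r−ω_c),  ω_s=0, ω_r=1
16(0−ω_c) = −56(1−ω_c)  ⇒  72ω_c = 56  ⇒  ω_c = 7/9
sun–planet: 16·(0−7/9) = −20·(ω_p−ω_c)  ⇒  ω_p−ω_c = −(16/20)·(-7/9) = 28/45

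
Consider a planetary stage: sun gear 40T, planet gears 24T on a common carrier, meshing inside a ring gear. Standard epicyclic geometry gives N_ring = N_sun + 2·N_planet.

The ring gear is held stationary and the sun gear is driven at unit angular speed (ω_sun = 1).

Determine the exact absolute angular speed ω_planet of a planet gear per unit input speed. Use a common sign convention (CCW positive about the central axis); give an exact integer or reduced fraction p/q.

-5/6

N_ring = 40 + 2·24 = 88
40(ω_s−ω_c) = −88(ω_r−ω_c),  ω_r=0, ω_s=1
40(1−ω_c) = −88(0−ω_c)  ⇒  128ω_c = 40  ⇒  ω_c = 5/16
sun–planet: 40·(1−5/16) = −24·(ω_p−ω_c)  ⇒  ω_p−ω_c = −(40/24)·(11/16) = -55/48
ω_p = 5/16 − 55/48 = -5/6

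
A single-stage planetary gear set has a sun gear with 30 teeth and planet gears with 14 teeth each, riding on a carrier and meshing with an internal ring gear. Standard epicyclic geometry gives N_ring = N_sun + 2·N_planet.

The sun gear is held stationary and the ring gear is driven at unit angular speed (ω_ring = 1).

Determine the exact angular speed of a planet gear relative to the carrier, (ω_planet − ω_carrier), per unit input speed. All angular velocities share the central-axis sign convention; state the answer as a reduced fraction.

N_ring = 30 + 2·14 = 58
30(ω_s−ω_c) = −58(ω_r−ω_c),  ω_s=0, ω_r=1
30(0−ω_c) = −58(1−ω_c)  ⇒  88ω_c = 58  ⇒  ω_c = 29/44
sun–planet: 30·(0−29/44) = −14·(ω_p−ω_c)  ⇒  ω_p−ω_c = −(30/14)·(-29/44) = 435/308

435/308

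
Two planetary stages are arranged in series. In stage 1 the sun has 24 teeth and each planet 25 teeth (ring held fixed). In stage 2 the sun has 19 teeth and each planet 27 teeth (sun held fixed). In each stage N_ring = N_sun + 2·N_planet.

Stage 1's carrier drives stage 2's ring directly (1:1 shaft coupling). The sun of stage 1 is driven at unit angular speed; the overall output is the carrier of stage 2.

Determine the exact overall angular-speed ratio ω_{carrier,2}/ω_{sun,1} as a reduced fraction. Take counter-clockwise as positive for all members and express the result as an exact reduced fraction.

Stage 1: N_ring = 24 + 2·25 = 74
Stage 1: 24(ω_s−ω_c) = −74(ω_r−ω_c),  ω_r=0, ω_s=1
Stage 1: 24(1−ω_c) = −74(0−ω_c)  ⇒  98ω_c = 24  ⇒  ω_c = 12/49
  ⇒ ω_c¹/ω_s¹ = 12/49
Stage 2: N_ring = 19 + 2·27 = 73
Stage 2: 19(ω_s−ω_c) = −73(ω_r−ω_c),  ω_s=0, ω_r=1
Stage 2: 19(0−ω_c) = −73(1−ω_c)  ⇒  92ω_c = 73  ⇒  ω_c = 73/92
  ⇒ ω_c²/ω_r² = 73/92
Coupling ω_r² = ω_c¹ ⇒ overall = 12/49 × 73/92 = 219/1127

219/1127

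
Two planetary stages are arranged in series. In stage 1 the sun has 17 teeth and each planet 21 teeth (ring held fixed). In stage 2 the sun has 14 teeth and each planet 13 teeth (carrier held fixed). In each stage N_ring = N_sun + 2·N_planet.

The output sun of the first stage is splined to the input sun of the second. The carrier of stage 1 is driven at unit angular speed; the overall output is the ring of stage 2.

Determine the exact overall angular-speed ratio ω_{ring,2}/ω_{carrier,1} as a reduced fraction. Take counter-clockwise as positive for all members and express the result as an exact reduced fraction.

Stage 1: N_ring = 17 + 2·21 = 59
Stage 1: 17(ω_s−ω_c) = −59(ω_r−ω_c),  ω_r=0, ω_c=1
Stage 1: ω_s = 1 − (59/17)(0−1) = 76/17
  ⇒ ω_s¹/ω_c¹ = 76/17
Stage 2: N_ring = 14 + 2·13 = 40
Stage 2: 14(ω_s−ω_c) = −40(ω_r−ω_c),  ω_c=0, ω_s=1
Stage 2: ω_r = 0 − (14/40)(1−0) = -7/20
  ⇒ ω_r²/ω_s² = -7/20
Coupling ω_s² = ω_s¹ ⇒ overall = 76/17 × -7/20 = -133/85

-133/85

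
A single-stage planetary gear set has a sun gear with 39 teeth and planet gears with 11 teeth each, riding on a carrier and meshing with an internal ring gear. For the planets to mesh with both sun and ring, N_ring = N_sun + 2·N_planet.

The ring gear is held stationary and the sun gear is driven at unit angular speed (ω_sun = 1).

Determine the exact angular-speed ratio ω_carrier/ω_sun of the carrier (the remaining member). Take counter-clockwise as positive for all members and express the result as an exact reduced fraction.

N_ring = 39 + 2·11 = 61
39(ω_s−ω_c) = −61(ω_r−ω_c),  ω_r=0, ω_s=1
39(1−ω_c) = −61(0−ω_c)  ⇒  100ω_c = 39  ⇒  ω_c = 39/100
ω_c/ω_s = 39/100

39/100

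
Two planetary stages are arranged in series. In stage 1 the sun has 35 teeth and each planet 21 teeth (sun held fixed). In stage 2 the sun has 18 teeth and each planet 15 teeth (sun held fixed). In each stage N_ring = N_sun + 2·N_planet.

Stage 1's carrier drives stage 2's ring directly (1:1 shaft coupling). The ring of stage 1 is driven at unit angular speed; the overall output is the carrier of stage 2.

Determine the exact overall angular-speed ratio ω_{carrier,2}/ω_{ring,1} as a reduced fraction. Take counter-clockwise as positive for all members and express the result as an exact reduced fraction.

Stage 1: N_ring = 35 + 2·21 = 77
Stage 1: 35(ω_s−ω_c) = −77(ω_r−ω_c),  ω_s=0, ω_r=1
Stage 1: 35(0−ω_c) = −77(1−ω_c)  ⇒  112ω_c = 77  ⇒  ω_c = 11/16
  ⇒ ω_c¹/ω_r¹ = 11/16
Stage 2: N_ring = 18 + 2·15 = 48
Stage 2: 18(ω_s−ω_c) = −48(ω_r−ω_c),  ω_s=0, ω_r=1
Stage 2: 18(0−ω_c) = −48(1−ω_c)  ⇒  66ω_c = 48  ⇒  ω_c = 8/11
  ⇒ ω_c²/ω_r² = 8/11
Coupling ω_r² = ω_c¹ ⇒ overall = 11/16 × 8/11 = 1/2

1/2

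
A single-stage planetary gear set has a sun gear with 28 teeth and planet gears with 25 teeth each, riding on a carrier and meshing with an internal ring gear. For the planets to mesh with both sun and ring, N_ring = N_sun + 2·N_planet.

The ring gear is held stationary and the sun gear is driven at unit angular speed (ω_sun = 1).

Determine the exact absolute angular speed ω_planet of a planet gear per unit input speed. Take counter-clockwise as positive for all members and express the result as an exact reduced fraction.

-14/25

N_ring = 28 + 2·25 = 78
28(ω_s−ω_c) = −78(ω_r−ω_c),  ω_r=0, ω_s=1
28(1−ω_c) = −78(0−ω_c)  ⇒  106ω_c = 28  ⇒  ω_c = 14/53
sun–planet: 28·(1−14/53) = −25·(ω_p−ω_c)  ⇒  ω_p−ω_c = −(28/25)·(39/53) = -1092/1325
ω_p = 14/53 − 1092/1325 = -14/25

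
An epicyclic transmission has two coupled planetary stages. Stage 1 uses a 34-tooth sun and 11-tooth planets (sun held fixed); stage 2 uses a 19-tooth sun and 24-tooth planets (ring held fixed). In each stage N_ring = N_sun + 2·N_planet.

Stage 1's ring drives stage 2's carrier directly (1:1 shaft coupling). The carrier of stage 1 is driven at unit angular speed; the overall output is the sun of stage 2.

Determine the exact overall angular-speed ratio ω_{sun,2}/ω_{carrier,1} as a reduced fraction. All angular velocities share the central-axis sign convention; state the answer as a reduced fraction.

1935/266

Stage 1: N_ring = 34 + 2·11 = 56
Stage 1: 34(ω_s−ω_c) = −56(ω_r−ω_c),  ω_s=0, ω_c=1
Stage 1: ω_r = 1 − (34/56)(0−1) = 45/28
  ⇒ ω_r¹/ω_c¹ = 45/28
Stage 2: N_ring = 19 + 2·24 = 67
Stage 2: 19(ω_s−ω_c) = −67(ω_r−ω_c),  ω_r=0, ω_c=1
Stage 2: ω_s = 1 − (67/19)(0−1) = 86/19
  ⇒ ω_s²/ω_c² = 86/19
Coupling ω_c² = ω_r¹ ⇒ overall = 45/28 × 86/19 = 1935/266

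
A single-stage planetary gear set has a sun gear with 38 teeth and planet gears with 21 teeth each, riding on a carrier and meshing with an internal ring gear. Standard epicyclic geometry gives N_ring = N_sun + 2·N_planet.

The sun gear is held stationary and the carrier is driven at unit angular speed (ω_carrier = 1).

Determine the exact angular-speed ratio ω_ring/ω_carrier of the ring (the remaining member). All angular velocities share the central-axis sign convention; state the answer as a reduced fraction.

N_ring = 38 + 2·21 = 80
38(ω_s−ω_c) = −80(ω_r−ω_c),  ω_s=0, ω_c=1
ω_r = 1 − (38/80)(0−1) = 59/40
ω_r/ω_c = 59/40

59/40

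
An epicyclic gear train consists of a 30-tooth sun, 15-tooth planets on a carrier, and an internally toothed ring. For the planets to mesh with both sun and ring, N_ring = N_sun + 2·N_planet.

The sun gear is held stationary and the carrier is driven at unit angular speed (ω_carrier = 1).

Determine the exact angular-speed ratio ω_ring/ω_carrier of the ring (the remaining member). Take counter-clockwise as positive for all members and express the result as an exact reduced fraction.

3/2

N_ring = 30 + 2·15 = 60
30(ω_s−ω_c) = −60(ω_r−ω_c),  ω_s=0, ω_c=1
ω_r = 1 − (30/60)(0−1) = 3/2
ω_r/ω_c = 3/2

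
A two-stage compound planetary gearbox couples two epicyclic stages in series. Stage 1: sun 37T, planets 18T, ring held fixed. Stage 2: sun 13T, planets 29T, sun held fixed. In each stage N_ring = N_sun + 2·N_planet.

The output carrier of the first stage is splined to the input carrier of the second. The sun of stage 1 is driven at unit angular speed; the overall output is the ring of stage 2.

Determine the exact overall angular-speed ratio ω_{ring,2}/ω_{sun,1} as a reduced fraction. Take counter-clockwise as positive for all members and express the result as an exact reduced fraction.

1554/3905

Stage 1: N_ring = 37 + 2·18 = 73
Stage 1: 37(ω_s−ω_c) = −73(ω_r−ω_c),  ω_r=0, ω_s=1
Stage 1: 37(1−ω_c) = −73(0−ω_c)  ⇒  110ω_c = 37  ⇒  ω_c = 37/110
  ⇒ ω_c¹/ω_s¹ = 37/110
Stage 2: N_ring = 13 + 2·29 = 71
Stage 2: 13(ω_s−ω_c) = −71(ω_r−ω_c),  ω_s=0, ω_c=1
Stage 2: ω_r = 1 − (13/71)(0−1) = 84/71
  ⇒ ω_r²/ω_c² = 84/71
Coupling ω_c² = ω_c¹ ⇒ overall = 37/110 × 84/71 = 1554/3905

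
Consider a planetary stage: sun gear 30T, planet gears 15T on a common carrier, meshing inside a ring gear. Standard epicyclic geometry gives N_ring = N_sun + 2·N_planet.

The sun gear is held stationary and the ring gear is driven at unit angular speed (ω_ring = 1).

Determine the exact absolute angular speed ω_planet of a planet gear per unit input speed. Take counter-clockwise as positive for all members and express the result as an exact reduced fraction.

N_ring = 30 + 2·15 = 60
30(ω_s−ω_c) = −60(ω_r−ω_c),  ω_s=0, ω_r=1
30(0−ω_c) = −60(1−ω_c)  ⇒  90ω_c = 60  ⇒  ω_c = 2/3
sun–planet: 30·(0−2/3) = −15·(ω_p−ω_c)  ⇒  ω_p−ω_c = −(30/15)·(-2/3) = 4/3
ω_p = 2/3 + 4/3 = 2

2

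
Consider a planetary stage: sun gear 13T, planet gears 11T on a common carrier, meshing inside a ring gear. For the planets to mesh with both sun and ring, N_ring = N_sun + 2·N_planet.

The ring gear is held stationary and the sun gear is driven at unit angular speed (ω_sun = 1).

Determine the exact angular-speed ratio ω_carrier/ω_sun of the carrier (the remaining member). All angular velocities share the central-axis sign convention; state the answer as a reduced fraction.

13/48

N_ring = 13 + 2·11 = 35
13(ω_s−ω_c) = −35(ω_r−ω_c),  ω_r=0, ω_s=1
13(1−ω_c) = −35(0−ω_c)  ⇒  48ω_c = 13  ⇒  ω_c = 13/48
ω_c/ω_s = 13/48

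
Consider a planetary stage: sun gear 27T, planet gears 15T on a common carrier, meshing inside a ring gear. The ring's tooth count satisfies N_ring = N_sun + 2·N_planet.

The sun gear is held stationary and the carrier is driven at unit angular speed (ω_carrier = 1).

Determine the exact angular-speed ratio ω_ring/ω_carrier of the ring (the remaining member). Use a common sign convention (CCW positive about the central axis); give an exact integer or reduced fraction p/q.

N_ring = 27 + 2·15 = 57
27(ω_s−ω_c) = −57(ω_r−ω_c),  ω_s=0, ω_c=1
ω_r = 1 − (27/57)(0−1) = 28/19
ω_r/ω_c = 28/19

28/19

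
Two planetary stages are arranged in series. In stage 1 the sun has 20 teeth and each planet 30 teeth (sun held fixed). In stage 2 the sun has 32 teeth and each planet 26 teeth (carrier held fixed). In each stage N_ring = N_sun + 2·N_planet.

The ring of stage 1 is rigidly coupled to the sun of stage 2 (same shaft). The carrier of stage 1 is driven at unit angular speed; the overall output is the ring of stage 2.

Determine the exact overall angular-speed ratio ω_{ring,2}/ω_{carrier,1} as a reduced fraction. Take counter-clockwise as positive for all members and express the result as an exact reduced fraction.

Stage 1: N_ring = 20 + 2·30 = 80
Stage 1: 20(ω_s−ω_c) = −80(ω_r−ω_c),  ω_s=0, ω_c=1
Stage 1: ω_r = 1 − (20/80)(0−1) = 5/4
  ⇒ ω_r¹/ω_c¹ = 5/4
Stage 2: N_ring = 32 + 2·26 = 84
Stage 2: 32(ω_s−ω_c) = −84(ω_r−ω_c),  ω_c=0, ω_s=1
Stage 2: ω_r = 0 − (32/84)(1−0) = -8/21
  ⇒ ω_r²/ω_s² = -8/21
Coupling ω_s² = ω_r¹ ⇒ overall = 5/4 × -8/21 = -10/21

-10/21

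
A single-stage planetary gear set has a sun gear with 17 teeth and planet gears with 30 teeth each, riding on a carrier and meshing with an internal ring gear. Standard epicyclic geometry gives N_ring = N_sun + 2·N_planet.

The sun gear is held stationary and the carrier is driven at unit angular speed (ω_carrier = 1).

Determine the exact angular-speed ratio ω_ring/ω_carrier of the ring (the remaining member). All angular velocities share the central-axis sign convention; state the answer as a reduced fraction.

N_ring = 17 + 2·30 = 77
17(ω_s−ω_c) = −77(ω_r−ω_c),  ω_s=0, ω_c=1
ω_r = 1 − (17/77)(0−1) = 94/77
ω_r/ω_c = 94/77

94/77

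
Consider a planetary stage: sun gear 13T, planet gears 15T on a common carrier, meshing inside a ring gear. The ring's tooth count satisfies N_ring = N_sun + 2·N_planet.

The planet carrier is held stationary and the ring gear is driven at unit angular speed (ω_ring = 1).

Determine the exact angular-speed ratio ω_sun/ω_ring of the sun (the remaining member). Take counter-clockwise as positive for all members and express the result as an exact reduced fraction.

-43/13

N_ring = 13 + 2·15 = 43
13(ω_s−ω_c) = −43(ω_r−ω_c),  ω_c=0, ω_r=1
ω_s = 0 − (43/13)(1−0) = -43/13
ω_s/ω_r = -43/13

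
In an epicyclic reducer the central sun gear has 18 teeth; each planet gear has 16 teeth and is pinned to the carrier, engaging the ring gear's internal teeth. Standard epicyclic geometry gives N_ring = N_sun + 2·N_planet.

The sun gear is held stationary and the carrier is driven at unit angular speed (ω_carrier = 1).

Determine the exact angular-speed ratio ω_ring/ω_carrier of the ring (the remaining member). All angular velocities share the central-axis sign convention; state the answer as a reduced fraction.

34/25

N_ring = 18 + 2·16 = 50
18(ω_s−ω_c) = −50(ω_r−ω_c),  ω_s=0, ω_c=1
ω_r = 1 − (18/50)(0−1) = 34/25
ω_r/ω_c = 34/25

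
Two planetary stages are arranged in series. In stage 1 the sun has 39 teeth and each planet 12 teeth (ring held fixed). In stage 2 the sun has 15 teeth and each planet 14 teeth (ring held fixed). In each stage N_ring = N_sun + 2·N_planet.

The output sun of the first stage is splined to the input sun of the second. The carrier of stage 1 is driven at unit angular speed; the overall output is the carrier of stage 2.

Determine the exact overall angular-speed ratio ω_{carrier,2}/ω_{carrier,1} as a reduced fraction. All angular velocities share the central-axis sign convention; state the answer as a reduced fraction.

255/377

Stage 1: N_ring = 39 + 2·12 = 63
Stage 1: 39(ω_s−ω_c) = −63(ω_r−ω_c),  ω_r=0, ω_c=1
Stage 1: ω_s = 1 − (63/39)(0−1) = 34/13
  ⇒ ω_s¹/ω_c¹ = 34/13
Stage 2: N_ring = 15 + 2·14 = 43
Stage 2: 15(ω_s−ω_c) = −43(ω_r−ω_c),  ω_r=0, ω_s=1
Stage 2: 15(1−ω_c) = −43(0−ω_c)  ⇒  58ω_c = 15  ⇒  ω_c = 15/58
  ⇒ ω_c²/ω_s² = 15/58
Coupling ω_s² = ω_s¹ ⇒ overall = 34/13 × 15/58 = 255/377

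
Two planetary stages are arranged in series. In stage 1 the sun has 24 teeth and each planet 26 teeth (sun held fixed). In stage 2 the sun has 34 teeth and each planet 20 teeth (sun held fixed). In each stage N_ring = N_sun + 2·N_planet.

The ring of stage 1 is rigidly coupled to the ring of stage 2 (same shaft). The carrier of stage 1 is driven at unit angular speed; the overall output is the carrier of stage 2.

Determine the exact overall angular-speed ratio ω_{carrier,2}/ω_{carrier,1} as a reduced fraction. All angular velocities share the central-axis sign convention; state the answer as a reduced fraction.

Stage 1: N_ring = 24 + 2·26 = 76
Stage 1: 24(ω_s−ω_c) = −76(ω_r−ω_c),  ω_s=0, ω_c=1
Stage 1: ω_r = 1 − (24/76)(0−1) = 25/19
  ⇒ ω_r¹/ω_c¹ = 25/19
Stage 2: N_ring = 34 + 2·20 = 74
Stage 2: 34(ω_s−ω_c) = −74(ω_r−ω_c),  ω_s=0, ω_r=1
Stage 2: 34(0−ω_c) = −74(1−ω_c)  ⇒  108ω_c = 74  ⇒  ω_c = 37/54
  ⇒ ω_c²/ω_r² = 37/54
Coupling ω_r² = ω_r¹ ⇒ overall = 25/19 × 37/54 = 925/1026

925/1026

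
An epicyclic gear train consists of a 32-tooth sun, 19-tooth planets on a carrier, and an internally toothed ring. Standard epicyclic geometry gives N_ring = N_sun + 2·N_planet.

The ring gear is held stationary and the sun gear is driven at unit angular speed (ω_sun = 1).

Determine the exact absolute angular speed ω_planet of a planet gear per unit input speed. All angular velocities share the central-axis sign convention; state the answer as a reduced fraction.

N_ring = 32 + 2·19 = 70
32(ω_s−ω_c) = −70(ω_r−ω_c),  ω_r=0, ω_s=1
32(1−ω_c) = −70(0−ω_c)  ⇒  102ω_c = 32  ⇒  ω_c = 16/51
sun–planet: 32·(1−16/51) = −19·(ω_p−ω_c)  ⇒  ω_p−ω_c = −(32/19)·(35/51) = -1120/969
ω_p = 16/51 − 1120/969 = -16/19

-16/19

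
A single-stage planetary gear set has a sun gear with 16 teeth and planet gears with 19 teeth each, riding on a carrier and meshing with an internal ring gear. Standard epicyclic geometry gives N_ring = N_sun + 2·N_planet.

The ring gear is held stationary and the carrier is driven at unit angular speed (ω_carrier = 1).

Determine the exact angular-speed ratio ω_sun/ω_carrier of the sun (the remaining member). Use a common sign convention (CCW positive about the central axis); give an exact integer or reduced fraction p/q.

N_ring = 16 + 2·19 = 54
16(ω_s−ω_c) = −54(ω_r−ω_c),  ω_r=0, ω_c=1
ω_s = 1 − (54/16)(0−1) = 35/8
ω_s/ω_c = 35/8

35/8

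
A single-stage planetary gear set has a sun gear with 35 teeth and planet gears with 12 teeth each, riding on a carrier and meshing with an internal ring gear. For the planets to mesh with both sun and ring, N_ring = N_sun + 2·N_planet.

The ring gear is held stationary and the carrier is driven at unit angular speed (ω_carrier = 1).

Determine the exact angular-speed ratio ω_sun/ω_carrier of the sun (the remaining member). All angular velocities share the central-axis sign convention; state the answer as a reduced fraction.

N_ring = 35 + 2·12 = 59
35(ω_s−ω_c) = −59(ω_r−ω_c),  ω_r=0, ω_c=1
ω_s = 1 − (59/35)(0−1) = 94/35
ω_s/ω_c = 94/35

94/35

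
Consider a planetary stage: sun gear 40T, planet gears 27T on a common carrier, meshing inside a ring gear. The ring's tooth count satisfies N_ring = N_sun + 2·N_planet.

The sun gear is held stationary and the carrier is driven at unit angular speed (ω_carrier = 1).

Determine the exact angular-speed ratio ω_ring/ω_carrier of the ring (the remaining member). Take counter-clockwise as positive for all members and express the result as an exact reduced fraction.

67/47

N_ring = 40 + 2·27 = 94
40(ω_s−ω_c) = −94(ω_r−ω_c),  ω_s=0, ω_c=1
ω_r = 1 − (40/94)(0−1) = 67/47
ω_r/ω_c = 67/47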